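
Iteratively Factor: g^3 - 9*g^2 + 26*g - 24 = (g - 3)*(g^2 - 6*g + 8) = (g - 3)*(g - 2)*(g - 4)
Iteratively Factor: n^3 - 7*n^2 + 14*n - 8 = (n - 1)*(n^2 - 6*n + 8) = (n - 2)*(n - 1)*(n - 4)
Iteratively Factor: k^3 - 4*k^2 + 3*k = (k)*(k^2 - 4*k + 3) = k*(k - 1)*(k - 3)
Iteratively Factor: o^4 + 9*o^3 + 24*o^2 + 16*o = (o + 4)*(o^3 + 5*o^2 + 4*o) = o*(o + 4)*(o^2 + 5*o + 4) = o*(o + 4)^2*(o + 1)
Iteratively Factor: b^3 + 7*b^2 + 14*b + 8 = (b + 4)*(b^2 + 3*b + 2) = (b + 1)*(b + 4)*(b + 2)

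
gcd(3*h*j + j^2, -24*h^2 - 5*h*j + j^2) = 3*h + j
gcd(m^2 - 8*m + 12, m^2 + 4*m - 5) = 1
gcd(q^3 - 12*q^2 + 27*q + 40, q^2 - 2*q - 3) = q + 1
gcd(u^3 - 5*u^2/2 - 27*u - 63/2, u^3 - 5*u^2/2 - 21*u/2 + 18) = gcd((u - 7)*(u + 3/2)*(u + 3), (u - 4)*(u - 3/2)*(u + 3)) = u + 3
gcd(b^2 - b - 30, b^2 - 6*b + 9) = 1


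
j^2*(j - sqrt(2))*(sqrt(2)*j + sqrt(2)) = sqrt(2)*j^4 - 2*j^3 + sqrt(2)*j^3 - 2*j^2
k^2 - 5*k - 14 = (k - 7)*(k + 2)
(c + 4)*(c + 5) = c^2 + 9*c + 20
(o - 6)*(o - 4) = o^2 - 10*o + 24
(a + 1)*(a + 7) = a^2 + 8*a + 7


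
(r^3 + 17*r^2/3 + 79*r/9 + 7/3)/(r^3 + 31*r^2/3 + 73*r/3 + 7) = (r + 7/3)/(r + 7)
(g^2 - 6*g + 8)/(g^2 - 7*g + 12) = (g - 2)/(g - 3)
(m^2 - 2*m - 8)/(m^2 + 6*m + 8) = (m - 4)/(m + 4)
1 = 1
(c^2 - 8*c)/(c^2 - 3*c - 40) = c/(c + 5)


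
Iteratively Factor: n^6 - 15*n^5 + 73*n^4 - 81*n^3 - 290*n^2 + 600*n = (n - 5)*(n^5 - 10*n^4 + 23*n^3 + 34*n^2 - 120*n) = (n - 5)*(n - 3)*(n^4 - 7*n^3 + 2*n^2 + 40*n) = n*(n - 5)*(n - 3)*(n^3 - 7*n^2 + 2*n + 40) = n*(n - 5)^2*(n - 3)*(n^2 - 2*n - 8) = n*(n - 5)^2*(n - 4)*(n - 3)*(n + 2)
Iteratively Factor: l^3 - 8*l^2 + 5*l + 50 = (l - 5)*(l^2 - 3*l - 10) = (l - 5)^2*(l + 2)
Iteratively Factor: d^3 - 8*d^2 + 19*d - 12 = (d - 1)*(d^2 - 7*d + 12) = (d - 4)*(d - 1)*(d - 3)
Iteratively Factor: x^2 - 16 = (x - 4)*(x + 4)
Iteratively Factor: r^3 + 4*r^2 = (r)*(r^2 + 4*r) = r*(r + 4)*(r)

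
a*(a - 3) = a^2 - 3*a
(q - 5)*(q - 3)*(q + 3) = q^3 - 5*q^2 - 9*q + 45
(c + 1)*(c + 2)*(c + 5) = c^3 + 8*c^2 + 17*c + 10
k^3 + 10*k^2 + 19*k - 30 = (k - 1)*(k + 5)*(k + 6)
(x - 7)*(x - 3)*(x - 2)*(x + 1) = x^4 - 11*x^3 + 29*x^2 - x - 42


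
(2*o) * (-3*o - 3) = -6*o^2 - 6*o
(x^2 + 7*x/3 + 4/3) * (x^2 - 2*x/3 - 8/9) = x^4 + 5*x^3/3 - 10*x^2/9 - 80*x/27 - 32/27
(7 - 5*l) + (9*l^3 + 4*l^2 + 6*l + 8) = 9*l^3 + 4*l^2 + l + 15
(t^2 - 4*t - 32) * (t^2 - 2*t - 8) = t^4 - 6*t^3 - 32*t^2 + 96*t + 256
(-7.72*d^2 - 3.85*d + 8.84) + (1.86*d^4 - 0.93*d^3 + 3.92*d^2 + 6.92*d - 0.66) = 1.86*d^4 - 0.93*d^3 - 3.8*d^2 + 3.07*d + 8.18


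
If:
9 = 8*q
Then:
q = 9/8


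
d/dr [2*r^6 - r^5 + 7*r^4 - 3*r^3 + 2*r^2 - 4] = r*(12*r^4 - 5*r^3 + 28*r^2 - 9*r + 4)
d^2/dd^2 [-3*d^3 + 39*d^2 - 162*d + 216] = 78 - 18*d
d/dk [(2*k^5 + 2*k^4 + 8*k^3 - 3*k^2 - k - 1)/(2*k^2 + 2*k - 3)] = (12*k^6 + 24*k^5 - 2*k^4 + 8*k^3 - 76*k^2 + 22*k + 5)/(4*k^4 + 8*k^3 - 8*k^2 - 12*k + 9)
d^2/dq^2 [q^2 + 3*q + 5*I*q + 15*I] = 2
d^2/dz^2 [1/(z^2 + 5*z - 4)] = 2*(-z^2 - 5*z + (2*z + 5)^2 + 4)/(z^2 + 5*z - 4)^3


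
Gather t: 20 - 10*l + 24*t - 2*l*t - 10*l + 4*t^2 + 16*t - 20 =-20*l + 4*t^2 + t*(40 - 2*l)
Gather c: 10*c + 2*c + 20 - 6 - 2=12*c + 12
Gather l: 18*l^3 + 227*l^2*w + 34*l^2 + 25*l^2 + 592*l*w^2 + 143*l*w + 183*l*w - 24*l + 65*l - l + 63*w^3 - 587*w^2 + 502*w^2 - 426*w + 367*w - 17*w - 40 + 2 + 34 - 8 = 18*l^3 + l^2*(227*w + 59) + l*(592*w^2 + 326*w + 40) + 63*w^3 - 85*w^2 - 76*w - 12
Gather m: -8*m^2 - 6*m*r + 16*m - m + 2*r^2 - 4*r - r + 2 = -8*m^2 + m*(15 - 6*r) + 2*r^2 - 5*r + 2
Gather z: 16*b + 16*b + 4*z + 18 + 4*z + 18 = 32*b + 8*z + 36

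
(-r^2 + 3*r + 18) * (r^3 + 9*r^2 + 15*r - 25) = -r^5 - 6*r^4 + 30*r^3 + 232*r^2 + 195*r - 450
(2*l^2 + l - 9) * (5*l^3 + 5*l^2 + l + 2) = 10*l^5 + 15*l^4 - 38*l^3 - 40*l^2 - 7*l - 18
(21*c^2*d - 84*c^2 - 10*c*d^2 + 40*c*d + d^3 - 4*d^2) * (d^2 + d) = 21*c^2*d^3 - 63*c^2*d^2 - 84*c^2*d - 10*c*d^4 + 30*c*d^3 + 40*c*d^2 + d^5 - 3*d^4 - 4*d^3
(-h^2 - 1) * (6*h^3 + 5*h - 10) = -6*h^5 - 11*h^3 + 10*h^2 - 5*h + 10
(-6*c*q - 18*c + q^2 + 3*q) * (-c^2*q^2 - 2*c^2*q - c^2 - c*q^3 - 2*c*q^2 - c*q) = 6*c^3*q^3 + 30*c^3*q^2 + 42*c^3*q + 18*c^3 + 5*c^2*q^4 + 25*c^2*q^3 + 35*c^2*q^2 + 15*c^2*q - c*q^5 - 5*c*q^4 - 7*c*q^3 - 3*c*q^2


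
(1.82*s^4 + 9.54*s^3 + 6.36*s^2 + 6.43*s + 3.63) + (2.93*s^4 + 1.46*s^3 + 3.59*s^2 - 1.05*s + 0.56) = 4.75*s^4 + 11.0*s^3 + 9.95*s^2 + 5.38*s + 4.19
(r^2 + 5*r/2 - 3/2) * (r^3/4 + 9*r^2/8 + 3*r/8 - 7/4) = r^5/4 + 7*r^4/4 + 45*r^3/16 - 5*r^2/2 - 79*r/16 + 21/8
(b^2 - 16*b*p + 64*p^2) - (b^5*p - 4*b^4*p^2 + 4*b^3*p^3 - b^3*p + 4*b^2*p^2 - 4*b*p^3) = -b^5*p + 4*b^4*p^2 - 4*b^3*p^3 + b^3*p - 4*b^2*p^2 + b^2 + 4*b*p^3 - 16*b*p + 64*p^2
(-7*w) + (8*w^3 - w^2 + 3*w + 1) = 8*w^3 - w^2 - 4*w + 1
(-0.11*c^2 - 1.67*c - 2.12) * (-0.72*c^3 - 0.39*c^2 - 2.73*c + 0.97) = 0.0792*c^5 + 1.2453*c^4 + 2.478*c^3 + 5.2792*c^2 + 4.1677*c - 2.0564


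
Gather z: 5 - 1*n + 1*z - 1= -n + z + 4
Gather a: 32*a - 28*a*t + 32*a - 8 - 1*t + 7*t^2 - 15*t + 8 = a*(64 - 28*t) + 7*t^2 - 16*t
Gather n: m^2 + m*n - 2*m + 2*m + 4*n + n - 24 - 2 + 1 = m^2 + n*(m + 5) - 25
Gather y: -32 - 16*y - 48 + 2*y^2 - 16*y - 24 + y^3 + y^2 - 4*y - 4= y^3 + 3*y^2 - 36*y - 108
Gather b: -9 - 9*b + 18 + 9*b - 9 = 0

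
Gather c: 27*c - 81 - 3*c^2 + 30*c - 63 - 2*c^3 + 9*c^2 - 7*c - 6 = -2*c^3 + 6*c^2 + 50*c - 150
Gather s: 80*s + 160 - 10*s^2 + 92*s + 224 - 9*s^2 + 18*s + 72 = -19*s^2 + 190*s + 456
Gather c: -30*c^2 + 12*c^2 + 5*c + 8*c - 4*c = -18*c^2 + 9*c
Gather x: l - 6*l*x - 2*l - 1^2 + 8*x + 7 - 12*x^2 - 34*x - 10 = -l - 12*x^2 + x*(-6*l - 26) - 4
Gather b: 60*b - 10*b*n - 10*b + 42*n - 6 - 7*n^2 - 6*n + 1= b*(50 - 10*n) - 7*n^2 + 36*n - 5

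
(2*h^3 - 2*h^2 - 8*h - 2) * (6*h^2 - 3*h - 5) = 12*h^5 - 18*h^4 - 52*h^3 + 22*h^2 + 46*h + 10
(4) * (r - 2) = 4*r - 8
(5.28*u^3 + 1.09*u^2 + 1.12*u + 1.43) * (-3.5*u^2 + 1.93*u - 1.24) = -18.48*u^5 + 6.3754*u^4 - 8.3635*u^3 - 4.195*u^2 + 1.3711*u - 1.7732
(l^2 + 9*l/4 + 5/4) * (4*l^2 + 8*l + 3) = 4*l^4 + 17*l^3 + 26*l^2 + 67*l/4 + 15/4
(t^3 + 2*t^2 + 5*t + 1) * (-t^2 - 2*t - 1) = -t^5 - 4*t^4 - 10*t^3 - 13*t^2 - 7*t - 1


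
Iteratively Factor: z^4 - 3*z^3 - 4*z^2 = (z + 1)*(z^3 - 4*z^2) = z*(z + 1)*(z^2 - 4*z) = z^2*(z + 1)*(z - 4)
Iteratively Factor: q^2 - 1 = (q - 1)*(q + 1)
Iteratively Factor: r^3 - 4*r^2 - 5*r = (r)*(r^2 - 4*r - 5) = r*(r - 5)*(r + 1)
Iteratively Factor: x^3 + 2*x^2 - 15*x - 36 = (x + 3)*(x^2 - x - 12) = (x + 3)^2*(x - 4)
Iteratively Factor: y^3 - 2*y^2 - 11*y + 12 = (y - 1)*(y^2 - y - 12) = (y - 1)*(y + 3)*(y - 4)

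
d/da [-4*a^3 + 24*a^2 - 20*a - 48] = -12*a^2 + 48*a - 20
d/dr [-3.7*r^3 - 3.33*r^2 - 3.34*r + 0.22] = -11.1*r^2 - 6.66*r - 3.34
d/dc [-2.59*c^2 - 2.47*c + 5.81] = -5.18*c - 2.47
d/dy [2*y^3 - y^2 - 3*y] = 6*y^2 - 2*y - 3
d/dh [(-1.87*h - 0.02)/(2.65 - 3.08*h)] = (13.295315 - 15.452668*h)/(3.08*h - 2.65)^3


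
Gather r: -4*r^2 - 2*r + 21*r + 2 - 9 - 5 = -4*r^2 + 19*r - 12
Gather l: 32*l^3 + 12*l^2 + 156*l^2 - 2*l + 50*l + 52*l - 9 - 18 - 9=32*l^3 + 168*l^2 + 100*l - 36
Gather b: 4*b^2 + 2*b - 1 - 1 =4*b^2 + 2*b - 2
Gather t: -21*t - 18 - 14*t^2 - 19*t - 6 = -14*t^2 - 40*t - 24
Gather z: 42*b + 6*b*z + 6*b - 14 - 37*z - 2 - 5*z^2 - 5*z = 48*b - 5*z^2 + z*(6*b - 42) - 16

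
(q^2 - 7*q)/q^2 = (q - 7)/q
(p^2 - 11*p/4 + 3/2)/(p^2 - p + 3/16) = 4*(p - 2)/(4*p - 1)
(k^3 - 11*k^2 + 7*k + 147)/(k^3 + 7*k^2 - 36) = (k^2 - 14*k + 49)/(k^2 + 4*k - 12)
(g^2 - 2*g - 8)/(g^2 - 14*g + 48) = (g^2 - 2*g - 8)/(g^2 - 14*g + 48)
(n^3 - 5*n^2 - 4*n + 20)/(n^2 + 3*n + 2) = (n^2 - 7*n + 10)/(n + 1)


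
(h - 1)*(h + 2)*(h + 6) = h^3 + 7*h^2 + 4*h - 12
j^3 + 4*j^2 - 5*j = j*(j - 1)*(j + 5)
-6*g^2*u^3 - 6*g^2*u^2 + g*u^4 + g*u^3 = u^2*(-6*g + u)*(g*u + g)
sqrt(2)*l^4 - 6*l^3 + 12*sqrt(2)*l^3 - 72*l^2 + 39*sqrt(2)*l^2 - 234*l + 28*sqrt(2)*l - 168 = (l + 4)*(l + 7)*(l - 3*sqrt(2))*(sqrt(2)*l + sqrt(2))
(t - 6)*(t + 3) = t^2 - 3*t - 18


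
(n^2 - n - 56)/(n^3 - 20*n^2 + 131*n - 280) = (n + 7)/(n^2 - 12*n + 35)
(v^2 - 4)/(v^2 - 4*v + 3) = (v^2 - 4)/(v^2 - 4*v + 3)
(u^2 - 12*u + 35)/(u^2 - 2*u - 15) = (u - 7)/(u + 3)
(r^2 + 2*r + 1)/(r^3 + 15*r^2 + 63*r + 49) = (r + 1)/(r^2 + 14*r + 49)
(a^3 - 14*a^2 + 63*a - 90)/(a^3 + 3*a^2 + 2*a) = (a^3 - 14*a^2 + 63*a - 90)/(a*(a^2 + 3*a + 2))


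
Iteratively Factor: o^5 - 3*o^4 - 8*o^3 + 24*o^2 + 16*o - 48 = (o + 2)*(o^4 - 5*o^3 + 2*o^2 + 20*o - 24) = (o - 3)*(o + 2)*(o^3 - 2*o^2 - 4*o + 8) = (o - 3)*(o - 2)*(o + 2)*(o^2 - 4) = (o - 3)*(o - 2)*(o + 2)^2*(o - 2)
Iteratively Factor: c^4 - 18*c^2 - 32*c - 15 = (c + 1)*(c^3 - c^2 - 17*c - 15) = (c + 1)*(c + 3)*(c^2 - 4*c - 5) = (c + 1)^2*(c + 3)*(c - 5)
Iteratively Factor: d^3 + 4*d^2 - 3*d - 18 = (d - 2)*(d^2 + 6*d + 9) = (d - 2)*(d + 3)*(d + 3)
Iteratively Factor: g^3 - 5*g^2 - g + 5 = (g + 1)*(g^2 - 6*g + 5) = (g - 5)*(g + 1)*(g - 1)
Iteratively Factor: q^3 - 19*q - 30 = (q - 5)*(q^2 + 5*q + 6) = (q - 5)*(q + 2)*(q + 3)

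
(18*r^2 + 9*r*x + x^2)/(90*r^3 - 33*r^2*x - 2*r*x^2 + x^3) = (3*r + x)/(15*r^2 - 8*r*x + x^2)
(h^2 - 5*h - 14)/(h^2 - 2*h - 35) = (h + 2)/(h + 5)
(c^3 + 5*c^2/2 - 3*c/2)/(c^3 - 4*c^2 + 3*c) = (2*c^2 + 5*c - 3)/(2*(c^2 - 4*c + 3))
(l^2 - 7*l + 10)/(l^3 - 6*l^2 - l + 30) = (l - 2)/(l^2 - l - 6)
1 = 1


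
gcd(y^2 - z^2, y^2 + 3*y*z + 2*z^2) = y + z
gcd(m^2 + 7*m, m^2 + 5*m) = m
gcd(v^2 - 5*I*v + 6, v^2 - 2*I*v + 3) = v + I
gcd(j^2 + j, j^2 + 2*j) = j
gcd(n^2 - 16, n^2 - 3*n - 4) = n - 4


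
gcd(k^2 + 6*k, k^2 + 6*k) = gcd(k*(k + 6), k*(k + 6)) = k^2 + 6*k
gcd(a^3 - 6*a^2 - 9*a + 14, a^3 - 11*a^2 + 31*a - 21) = a^2 - 8*a + 7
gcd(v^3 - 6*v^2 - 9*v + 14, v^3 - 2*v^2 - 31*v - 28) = v - 7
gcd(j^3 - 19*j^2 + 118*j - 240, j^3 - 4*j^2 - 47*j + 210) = j^2 - 11*j + 30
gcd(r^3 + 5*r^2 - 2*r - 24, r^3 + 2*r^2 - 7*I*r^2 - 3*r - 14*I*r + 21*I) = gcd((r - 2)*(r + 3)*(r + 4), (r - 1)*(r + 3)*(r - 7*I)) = r + 3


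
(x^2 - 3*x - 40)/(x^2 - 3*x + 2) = (x^2 - 3*x - 40)/(x^2 - 3*x + 2)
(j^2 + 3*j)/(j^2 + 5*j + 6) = j/(j + 2)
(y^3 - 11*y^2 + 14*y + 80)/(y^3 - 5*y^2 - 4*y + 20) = (y - 8)/(y - 2)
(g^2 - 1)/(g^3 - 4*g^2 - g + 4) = 1/(g - 4)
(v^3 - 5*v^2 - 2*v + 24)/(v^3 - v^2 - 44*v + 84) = (v^3 - 5*v^2 - 2*v + 24)/(v^3 - v^2 - 44*v + 84)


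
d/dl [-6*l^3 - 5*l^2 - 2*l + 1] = -18*l^2 - 10*l - 2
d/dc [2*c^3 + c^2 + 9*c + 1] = 6*c^2 + 2*c + 9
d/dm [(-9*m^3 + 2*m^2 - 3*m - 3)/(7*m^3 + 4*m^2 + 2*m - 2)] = (-50*m^4 + 6*m^3 + 133*m^2 + 16*m + 12)/(49*m^6 + 56*m^5 + 44*m^4 - 12*m^3 - 12*m^2 - 8*m + 4)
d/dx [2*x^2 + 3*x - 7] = 4*x + 3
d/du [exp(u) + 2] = exp(u)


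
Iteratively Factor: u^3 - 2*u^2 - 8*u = (u)*(u^2 - 2*u - 8) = u*(u - 4)*(u + 2)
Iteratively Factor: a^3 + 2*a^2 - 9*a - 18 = (a + 3)*(a^2 - a - 6) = (a + 2)*(a + 3)*(a - 3)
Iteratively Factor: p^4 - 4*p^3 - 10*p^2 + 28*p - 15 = (p - 5)*(p^3 + p^2 - 5*p + 3) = (p - 5)*(p + 3)*(p^2 - 2*p + 1) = (p - 5)*(p - 1)*(p + 3)*(p - 1)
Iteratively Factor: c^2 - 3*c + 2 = (c - 1)*(c - 2)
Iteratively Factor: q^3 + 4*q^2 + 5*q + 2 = (q + 2)*(q^2 + 2*q + 1) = (q + 1)*(q + 2)*(q + 1)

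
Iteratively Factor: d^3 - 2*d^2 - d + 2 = (d - 2)*(d^2 - 1) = (d - 2)*(d - 1)*(d + 1)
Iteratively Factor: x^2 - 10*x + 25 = (x - 5)*(x - 5)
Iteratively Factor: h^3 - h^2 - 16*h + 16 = (h - 1)*(h^2 - 16) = (h - 4)*(h - 1)*(h + 4)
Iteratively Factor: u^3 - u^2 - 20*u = (u)*(u^2 - u - 20) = u*(u - 5)*(u + 4)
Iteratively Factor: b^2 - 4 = (b - 2)*(b + 2)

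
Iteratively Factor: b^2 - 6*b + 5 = (b - 5)*(b - 1)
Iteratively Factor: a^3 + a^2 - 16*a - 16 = (a + 4)*(a^2 - 3*a - 4) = (a + 1)*(a + 4)*(a - 4)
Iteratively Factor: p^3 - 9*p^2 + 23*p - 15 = (p - 1)*(p^2 - 8*p + 15) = (p - 3)*(p - 1)*(p - 5)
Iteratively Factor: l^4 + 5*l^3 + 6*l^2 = (l + 2)*(l^3 + 3*l^2) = l*(l + 2)*(l^2 + 3*l) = l*(l + 2)*(l + 3)*(l)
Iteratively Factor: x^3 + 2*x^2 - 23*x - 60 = (x + 3)*(x^2 - x - 20) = (x - 5)*(x + 3)*(x + 4)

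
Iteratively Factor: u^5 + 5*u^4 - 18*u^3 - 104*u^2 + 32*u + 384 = (u - 2)*(u^4 + 7*u^3 - 4*u^2 - 112*u - 192) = (u - 2)*(u + 4)*(u^3 + 3*u^2 - 16*u - 48) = (u - 2)*(u + 4)^2*(u^2 - u - 12) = (u - 2)*(u + 3)*(u + 4)^2*(u - 4)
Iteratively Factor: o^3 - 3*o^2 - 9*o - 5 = (o + 1)*(o^2 - 4*o - 5) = (o + 1)^2*(o - 5)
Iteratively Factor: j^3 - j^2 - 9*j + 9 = (j - 1)*(j^2 - 9) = (j - 1)*(j + 3)*(j - 3)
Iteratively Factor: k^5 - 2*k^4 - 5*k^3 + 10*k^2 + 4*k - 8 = (k - 2)*(k^4 - 5*k^2 + 4) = (k - 2)*(k - 1)*(k^3 + k^2 - 4*k - 4) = (k - 2)*(k - 1)*(k + 2)*(k^2 - k - 2) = (k - 2)*(k - 1)*(k + 1)*(k + 2)*(k - 2)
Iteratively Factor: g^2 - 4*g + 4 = (g - 2)*(g - 2)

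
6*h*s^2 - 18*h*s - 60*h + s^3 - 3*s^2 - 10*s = (6*h + s)*(s - 5)*(s + 2)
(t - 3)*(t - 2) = t^2 - 5*t + 6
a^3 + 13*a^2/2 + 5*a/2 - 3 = (a - 1/2)*(a + 1)*(a + 6)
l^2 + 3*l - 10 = (l - 2)*(l + 5)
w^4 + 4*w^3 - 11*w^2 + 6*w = w*(w - 1)^2*(w + 6)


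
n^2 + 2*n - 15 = (n - 3)*(n + 5)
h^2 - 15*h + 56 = (h - 8)*(h - 7)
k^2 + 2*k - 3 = (k - 1)*(k + 3)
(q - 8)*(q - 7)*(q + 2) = q^3 - 13*q^2 + 26*q + 112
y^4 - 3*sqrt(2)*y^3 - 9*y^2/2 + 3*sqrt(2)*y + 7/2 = (y - 1)*(y + 1)*(y - 7*sqrt(2)/2)*(y + sqrt(2)/2)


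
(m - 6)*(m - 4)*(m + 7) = m^3 - 3*m^2 - 46*m + 168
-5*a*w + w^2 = w*(-5*a + w)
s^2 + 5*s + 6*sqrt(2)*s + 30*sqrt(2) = (s + 5)*(s + 6*sqrt(2))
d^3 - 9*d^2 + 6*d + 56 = (d - 7)*(d - 4)*(d + 2)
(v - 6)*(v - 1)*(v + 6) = v^3 - v^2 - 36*v + 36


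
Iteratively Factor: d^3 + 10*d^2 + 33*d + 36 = (d + 3)*(d^2 + 7*d + 12) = (d + 3)^2*(d + 4)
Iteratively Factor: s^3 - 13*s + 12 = (s - 1)*(s^2 + s - 12) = (s - 3)*(s - 1)*(s + 4)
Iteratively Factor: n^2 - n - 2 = (n - 2)*(n + 1)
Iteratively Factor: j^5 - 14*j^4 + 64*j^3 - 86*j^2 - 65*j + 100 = (j + 1)*(j^4 - 15*j^3 + 79*j^2 - 165*j + 100) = (j - 1)*(j + 1)*(j^3 - 14*j^2 + 65*j - 100) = (j - 4)*(j - 1)*(j + 1)*(j^2 - 10*j + 25) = (j - 5)*(j - 4)*(j - 1)*(j + 1)*(j - 5)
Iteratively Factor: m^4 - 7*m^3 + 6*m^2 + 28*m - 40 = (m - 2)*(m^3 - 5*m^2 - 4*m + 20) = (m - 2)*(m + 2)*(m^2 - 7*m + 10) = (m - 2)^2*(m + 2)*(m - 5)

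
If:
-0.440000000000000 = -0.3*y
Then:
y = 1.47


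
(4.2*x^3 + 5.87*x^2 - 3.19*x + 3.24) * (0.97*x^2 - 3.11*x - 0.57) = 4.074*x^5 - 7.3681*x^4 - 23.744*x^3 + 9.7178*x^2 - 8.2581*x - 1.8468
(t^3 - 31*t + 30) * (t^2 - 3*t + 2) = t^5 - 3*t^4 - 29*t^3 + 123*t^2 - 152*t + 60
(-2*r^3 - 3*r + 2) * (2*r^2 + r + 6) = -4*r^5 - 2*r^4 - 18*r^3 + r^2 - 16*r + 12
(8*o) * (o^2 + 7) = 8*o^3 + 56*o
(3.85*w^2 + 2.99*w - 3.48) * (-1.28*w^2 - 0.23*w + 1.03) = -4.928*w^4 - 4.7127*w^3 + 7.7322*w^2 + 3.8801*w - 3.5844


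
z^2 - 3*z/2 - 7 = (z - 7/2)*(z + 2)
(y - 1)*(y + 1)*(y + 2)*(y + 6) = y^4 + 8*y^3 + 11*y^2 - 8*y - 12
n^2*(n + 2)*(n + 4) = n^4 + 6*n^3 + 8*n^2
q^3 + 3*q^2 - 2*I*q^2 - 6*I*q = q*(q + 3)*(q - 2*I)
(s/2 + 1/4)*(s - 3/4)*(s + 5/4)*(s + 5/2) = s^4/2 + 7*s^3/4 + 29*s^2/32 - 35*s/32 - 75/128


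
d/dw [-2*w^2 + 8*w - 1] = 8 - 4*w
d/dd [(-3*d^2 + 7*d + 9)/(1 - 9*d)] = (27*d^2 - 6*d + 88)/(81*d^2 - 18*d + 1)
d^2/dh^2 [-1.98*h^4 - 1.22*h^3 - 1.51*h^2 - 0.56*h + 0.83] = -23.76*h^2 - 7.32*h - 3.02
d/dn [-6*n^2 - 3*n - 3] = -12*n - 3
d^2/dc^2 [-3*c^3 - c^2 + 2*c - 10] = -18*c - 2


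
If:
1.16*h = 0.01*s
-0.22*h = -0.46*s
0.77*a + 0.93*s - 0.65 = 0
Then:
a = 0.84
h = 0.00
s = 0.00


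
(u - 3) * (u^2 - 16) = u^3 - 3*u^2 - 16*u + 48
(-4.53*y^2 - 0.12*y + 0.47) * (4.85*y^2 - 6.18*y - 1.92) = -21.9705*y^4 + 27.4134*y^3 + 11.7187*y^2 - 2.6742*y - 0.9024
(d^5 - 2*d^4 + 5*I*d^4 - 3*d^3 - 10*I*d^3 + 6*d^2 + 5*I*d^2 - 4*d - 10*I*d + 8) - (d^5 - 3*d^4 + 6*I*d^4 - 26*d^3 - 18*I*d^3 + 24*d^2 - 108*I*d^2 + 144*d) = d^4 - I*d^4 + 23*d^3 + 8*I*d^3 - 18*d^2 + 113*I*d^2 - 148*d - 10*I*d + 8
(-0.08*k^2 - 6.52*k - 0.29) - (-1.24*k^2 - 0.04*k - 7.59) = 1.16*k^2 - 6.48*k + 7.3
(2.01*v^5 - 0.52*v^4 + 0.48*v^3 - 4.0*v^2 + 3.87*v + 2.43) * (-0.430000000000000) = -0.8643*v^5 + 0.2236*v^4 - 0.2064*v^3 + 1.72*v^2 - 1.6641*v - 1.0449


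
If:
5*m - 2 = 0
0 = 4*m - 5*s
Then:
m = 2/5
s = 8/25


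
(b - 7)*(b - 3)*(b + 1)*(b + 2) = b^4 - 7*b^3 - 7*b^2 + 43*b + 42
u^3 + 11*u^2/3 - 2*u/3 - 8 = (u - 4/3)*(u + 2)*(u + 3)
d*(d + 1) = d^2 + d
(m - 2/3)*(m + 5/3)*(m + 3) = m^3 + 4*m^2 + 17*m/9 - 10/3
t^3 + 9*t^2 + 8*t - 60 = (t - 2)*(t + 5)*(t + 6)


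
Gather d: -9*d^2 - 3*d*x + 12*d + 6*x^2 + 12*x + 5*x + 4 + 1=-9*d^2 + d*(12 - 3*x) + 6*x^2 + 17*x + 5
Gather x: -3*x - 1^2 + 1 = -3*x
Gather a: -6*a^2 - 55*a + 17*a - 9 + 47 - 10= -6*a^2 - 38*a + 28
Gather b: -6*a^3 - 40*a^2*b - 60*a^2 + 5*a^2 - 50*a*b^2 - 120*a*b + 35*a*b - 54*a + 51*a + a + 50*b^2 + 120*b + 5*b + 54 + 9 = -6*a^3 - 55*a^2 - 2*a + b^2*(50 - 50*a) + b*(-40*a^2 - 85*a + 125) + 63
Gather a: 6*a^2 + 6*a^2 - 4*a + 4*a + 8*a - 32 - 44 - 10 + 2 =12*a^2 + 8*a - 84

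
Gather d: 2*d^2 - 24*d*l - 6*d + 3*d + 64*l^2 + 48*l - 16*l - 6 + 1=2*d^2 + d*(-24*l - 3) + 64*l^2 + 32*l - 5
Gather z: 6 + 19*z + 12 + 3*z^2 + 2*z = 3*z^2 + 21*z + 18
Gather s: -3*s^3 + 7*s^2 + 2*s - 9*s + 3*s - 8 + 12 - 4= -3*s^3 + 7*s^2 - 4*s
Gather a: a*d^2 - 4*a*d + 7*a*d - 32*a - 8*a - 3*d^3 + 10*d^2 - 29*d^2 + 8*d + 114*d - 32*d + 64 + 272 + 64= a*(d^2 + 3*d - 40) - 3*d^3 - 19*d^2 + 90*d + 400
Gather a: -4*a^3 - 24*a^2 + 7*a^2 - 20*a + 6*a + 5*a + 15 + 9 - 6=-4*a^3 - 17*a^2 - 9*a + 18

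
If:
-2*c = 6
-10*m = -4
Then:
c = -3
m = 2/5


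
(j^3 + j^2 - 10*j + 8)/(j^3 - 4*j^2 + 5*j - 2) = (j + 4)/(j - 1)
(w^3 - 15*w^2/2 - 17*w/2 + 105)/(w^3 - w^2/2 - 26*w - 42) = (w - 5)/(w + 2)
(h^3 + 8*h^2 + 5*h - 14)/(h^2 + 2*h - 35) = (h^2 + h - 2)/(h - 5)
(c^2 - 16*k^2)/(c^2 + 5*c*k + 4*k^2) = (c - 4*k)/(c + k)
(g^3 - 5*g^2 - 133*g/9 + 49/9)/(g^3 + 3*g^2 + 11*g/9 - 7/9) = (g - 7)/(g + 1)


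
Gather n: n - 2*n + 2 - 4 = -n - 2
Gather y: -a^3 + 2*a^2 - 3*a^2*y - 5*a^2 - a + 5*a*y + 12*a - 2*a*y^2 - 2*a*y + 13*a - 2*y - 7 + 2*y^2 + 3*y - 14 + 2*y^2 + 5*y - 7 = -a^3 - 3*a^2 + 24*a + y^2*(4 - 2*a) + y*(-3*a^2 + 3*a + 6) - 28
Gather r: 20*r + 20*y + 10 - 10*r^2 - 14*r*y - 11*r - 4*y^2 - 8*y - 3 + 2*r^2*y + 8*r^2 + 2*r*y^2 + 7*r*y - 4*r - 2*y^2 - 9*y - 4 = r^2*(2*y - 2) + r*(2*y^2 - 7*y + 5) - 6*y^2 + 3*y + 3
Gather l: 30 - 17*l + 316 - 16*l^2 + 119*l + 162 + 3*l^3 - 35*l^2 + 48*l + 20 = 3*l^3 - 51*l^2 + 150*l + 528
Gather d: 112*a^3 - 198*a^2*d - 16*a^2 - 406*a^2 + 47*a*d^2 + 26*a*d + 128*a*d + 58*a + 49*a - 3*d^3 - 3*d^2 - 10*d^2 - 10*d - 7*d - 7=112*a^3 - 422*a^2 + 107*a - 3*d^3 + d^2*(47*a - 13) + d*(-198*a^2 + 154*a - 17) - 7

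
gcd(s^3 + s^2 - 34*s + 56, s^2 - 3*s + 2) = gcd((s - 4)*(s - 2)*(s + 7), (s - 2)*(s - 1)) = s - 2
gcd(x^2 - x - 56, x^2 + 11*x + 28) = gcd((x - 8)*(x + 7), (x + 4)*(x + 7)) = x + 7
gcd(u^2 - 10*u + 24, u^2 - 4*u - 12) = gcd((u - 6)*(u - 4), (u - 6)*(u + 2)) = u - 6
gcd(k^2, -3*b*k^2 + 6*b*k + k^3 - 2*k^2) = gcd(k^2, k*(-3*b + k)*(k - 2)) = k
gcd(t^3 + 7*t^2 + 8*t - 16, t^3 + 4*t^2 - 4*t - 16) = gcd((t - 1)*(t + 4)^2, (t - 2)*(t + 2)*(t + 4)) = t + 4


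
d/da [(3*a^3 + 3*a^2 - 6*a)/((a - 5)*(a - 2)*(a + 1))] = 3*(-7*a^4 + 10*a^3 + 21*a^2 + 20*a - 20)/(a^6 - 12*a^5 + 42*a^4 - 16*a^3 - 111*a^2 + 60*a + 100)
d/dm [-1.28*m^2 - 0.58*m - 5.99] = -2.56*m - 0.58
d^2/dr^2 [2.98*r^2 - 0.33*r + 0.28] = 5.96000000000000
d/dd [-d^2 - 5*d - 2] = -2*d - 5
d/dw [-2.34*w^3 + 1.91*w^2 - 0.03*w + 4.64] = -7.02*w^2 + 3.82*w - 0.03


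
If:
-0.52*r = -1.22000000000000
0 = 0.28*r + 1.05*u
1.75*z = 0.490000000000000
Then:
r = 2.35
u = -0.63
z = 0.28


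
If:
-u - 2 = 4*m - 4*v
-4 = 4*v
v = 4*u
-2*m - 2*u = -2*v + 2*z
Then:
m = -23/16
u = -1/4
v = -1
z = 11/16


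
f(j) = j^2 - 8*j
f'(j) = 2*j - 8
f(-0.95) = 8.50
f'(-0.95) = -9.90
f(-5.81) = 80.24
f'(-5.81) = -19.62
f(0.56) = -4.17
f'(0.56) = -6.88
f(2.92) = -14.83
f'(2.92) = -2.16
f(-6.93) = 103.46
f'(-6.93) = -21.86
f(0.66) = -4.84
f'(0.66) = -6.68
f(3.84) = -15.97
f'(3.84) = -0.32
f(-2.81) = 30.38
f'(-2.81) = -13.62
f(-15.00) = 345.00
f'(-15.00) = -38.00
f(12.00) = 48.00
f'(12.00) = 16.00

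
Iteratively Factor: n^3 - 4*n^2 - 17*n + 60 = (n + 4)*(n^2 - 8*n + 15) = (n - 3)*(n + 4)*(n - 5)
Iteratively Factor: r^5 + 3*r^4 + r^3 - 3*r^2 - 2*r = (r + 1)*(r^4 + 2*r^3 - r^2 - 2*r) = (r + 1)*(r + 2)*(r^3 - r) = (r + 1)^2*(r + 2)*(r^2 - r) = (r - 1)*(r + 1)^2*(r + 2)*(r)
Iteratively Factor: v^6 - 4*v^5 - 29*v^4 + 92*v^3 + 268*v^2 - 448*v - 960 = (v + 4)*(v^5 - 8*v^4 + 3*v^3 + 80*v^2 - 52*v - 240) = (v + 2)*(v + 4)*(v^4 - 10*v^3 + 23*v^2 + 34*v - 120) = (v + 2)^2*(v + 4)*(v^3 - 12*v^2 + 47*v - 60) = (v - 5)*(v + 2)^2*(v + 4)*(v^2 - 7*v + 12) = (v - 5)*(v - 4)*(v + 2)^2*(v + 4)*(v - 3)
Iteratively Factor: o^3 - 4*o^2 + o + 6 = (o + 1)*(o^2 - 5*o + 6) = (o - 2)*(o + 1)*(o - 3)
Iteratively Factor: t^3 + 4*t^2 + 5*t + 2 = (t + 1)*(t^2 + 3*t + 2) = (t + 1)*(t + 2)*(t + 1)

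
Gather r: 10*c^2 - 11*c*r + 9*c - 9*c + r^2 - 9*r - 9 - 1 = 10*c^2 + r^2 + r*(-11*c - 9) - 10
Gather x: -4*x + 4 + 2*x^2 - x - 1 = 2*x^2 - 5*x + 3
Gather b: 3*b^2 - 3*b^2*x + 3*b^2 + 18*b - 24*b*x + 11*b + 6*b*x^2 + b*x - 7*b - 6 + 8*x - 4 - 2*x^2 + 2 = b^2*(6 - 3*x) + b*(6*x^2 - 23*x + 22) - 2*x^2 + 8*x - 8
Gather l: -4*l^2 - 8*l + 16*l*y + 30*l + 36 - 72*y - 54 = -4*l^2 + l*(16*y + 22) - 72*y - 18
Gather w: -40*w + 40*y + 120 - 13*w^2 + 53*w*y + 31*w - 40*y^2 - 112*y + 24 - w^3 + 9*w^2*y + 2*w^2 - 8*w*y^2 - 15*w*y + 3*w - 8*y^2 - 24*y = -w^3 + w^2*(9*y - 11) + w*(-8*y^2 + 38*y - 6) - 48*y^2 - 96*y + 144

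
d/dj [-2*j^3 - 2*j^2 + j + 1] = -6*j^2 - 4*j + 1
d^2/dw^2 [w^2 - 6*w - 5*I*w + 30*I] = 2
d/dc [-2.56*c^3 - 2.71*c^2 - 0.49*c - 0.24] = -7.68*c^2 - 5.42*c - 0.49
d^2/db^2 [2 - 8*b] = 0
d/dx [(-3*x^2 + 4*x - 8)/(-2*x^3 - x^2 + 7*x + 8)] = (-6*x^4 + 16*x^3 - 65*x^2 - 64*x + 88)/(4*x^6 + 4*x^5 - 27*x^4 - 46*x^3 + 33*x^2 + 112*x + 64)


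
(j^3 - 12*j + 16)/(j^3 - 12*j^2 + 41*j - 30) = (j^3 - 12*j + 16)/(j^3 - 12*j^2 + 41*j - 30)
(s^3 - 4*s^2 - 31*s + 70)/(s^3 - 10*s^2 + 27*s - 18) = (s^3 - 4*s^2 - 31*s + 70)/(s^3 - 10*s^2 + 27*s - 18)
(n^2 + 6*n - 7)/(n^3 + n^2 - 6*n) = (n^2 + 6*n - 7)/(n*(n^2 + n - 6))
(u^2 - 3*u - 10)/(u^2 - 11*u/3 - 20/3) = 3*(u + 2)/(3*u + 4)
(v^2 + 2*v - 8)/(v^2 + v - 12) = (v - 2)/(v - 3)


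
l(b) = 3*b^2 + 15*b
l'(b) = 6*b + 15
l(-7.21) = 47.80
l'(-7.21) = -28.26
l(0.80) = 13.92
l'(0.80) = 19.80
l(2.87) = 67.76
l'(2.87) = 32.22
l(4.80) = 141.12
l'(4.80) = 43.80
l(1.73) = 34.93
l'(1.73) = 25.38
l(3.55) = 91.06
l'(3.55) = 36.30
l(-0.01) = -0.15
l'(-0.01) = 14.94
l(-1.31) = -14.50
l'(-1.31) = 7.14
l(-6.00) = 18.00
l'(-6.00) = -21.00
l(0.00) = 0.00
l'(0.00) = 15.00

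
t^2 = t^2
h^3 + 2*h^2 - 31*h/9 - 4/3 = (h - 4/3)*(h + 1/3)*(h + 3)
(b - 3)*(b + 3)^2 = b^3 + 3*b^2 - 9*b - 27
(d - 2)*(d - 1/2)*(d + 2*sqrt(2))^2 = d^4 - 5*d^3/2 + 4*sqrt(2)*d^3 - 10*sqrt(2)*d^2 + 9*d^2 - 20*d + 4*sqrt(2)*d + 8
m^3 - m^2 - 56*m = m*(m - 8)*(m + 7)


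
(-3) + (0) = -3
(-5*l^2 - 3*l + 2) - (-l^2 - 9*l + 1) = -4*l^2 + 6*l + 1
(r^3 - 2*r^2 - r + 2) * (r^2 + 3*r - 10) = r^5 + r^4 - 17*r^3 + 19*r^2 + 16*r - 20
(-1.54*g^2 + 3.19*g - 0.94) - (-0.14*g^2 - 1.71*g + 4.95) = -1.4*g^2 + 4.9*g - 5.89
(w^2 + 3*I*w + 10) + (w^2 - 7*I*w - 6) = 2*w^2 - 4*I*w + 4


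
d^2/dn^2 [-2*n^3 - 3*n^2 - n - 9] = -12*n - 6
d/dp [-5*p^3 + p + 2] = 1 - 15*p^2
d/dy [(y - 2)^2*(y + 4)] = 3*y^2 - 12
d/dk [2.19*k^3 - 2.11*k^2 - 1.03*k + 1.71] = 6.57*k^2 - 4.22*k - 1.03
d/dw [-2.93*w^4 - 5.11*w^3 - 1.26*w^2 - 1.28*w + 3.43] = -11.72*w^3 - 15.33*w^2 - 2.52*w - 1.28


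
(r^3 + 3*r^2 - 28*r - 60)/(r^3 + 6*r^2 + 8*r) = (r^2 + r - 30)/(r*(r + 4))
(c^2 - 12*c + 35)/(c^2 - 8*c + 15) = (c - 7)/(c - 3)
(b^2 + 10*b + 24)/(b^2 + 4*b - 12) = (b + 4)/(b - 2)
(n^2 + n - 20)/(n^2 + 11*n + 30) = (n - 4)/(n + 6)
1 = 1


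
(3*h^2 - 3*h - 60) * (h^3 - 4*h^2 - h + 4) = 3*h^5 - 15*h^4 - 51*h^3 + 255*h^2 + 48*h - 240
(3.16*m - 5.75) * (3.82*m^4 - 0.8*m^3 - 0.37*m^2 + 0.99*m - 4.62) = 12.0712*m^5 - 24.493*m^4 + 3.4308*m^3 + 5.2559*m^2 - 20.2917*m + 26.565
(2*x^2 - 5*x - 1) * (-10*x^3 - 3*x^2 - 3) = -20*x^5 + 44*x^4 + 25*x^3 - 3*x^2 + 15*x + 3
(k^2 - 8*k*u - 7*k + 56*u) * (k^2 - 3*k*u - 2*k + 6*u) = k^4 - 11*k^3*u - 9*k^3 + 24*k^2*u^2 + 99*k^2*u + 14*k^2 - 216*k*u^2 - 154*k*u + 336*u^2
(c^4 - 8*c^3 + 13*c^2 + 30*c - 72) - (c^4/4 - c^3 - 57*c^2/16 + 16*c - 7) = 3*c^4/4 - 7*c^3 + 265*c^2/16 + 14*c - 65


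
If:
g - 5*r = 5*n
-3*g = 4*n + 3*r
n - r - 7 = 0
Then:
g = -35/37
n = 126/37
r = -133/37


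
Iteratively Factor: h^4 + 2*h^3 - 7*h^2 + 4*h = (h - 1)*(h^3 + 3*h^2 - 4*h) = h*(h - 1)*(h^2 + 3*h - 4) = h*(h - 1)*(h + 4)*(h - 1)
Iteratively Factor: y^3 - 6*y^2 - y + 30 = (y - 5)*(y^2 - y - 6) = (y - 5)*(y - 3)*(y + 2)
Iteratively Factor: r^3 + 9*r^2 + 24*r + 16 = (r + 1)*(r^2 + 8*r + 16) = (r + 1)*(r + 4)*(r + 4)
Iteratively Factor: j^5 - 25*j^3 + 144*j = (j - 3)*(j^4 + 3*j^3 - 16*j^2 - 48*j) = j*(j - 3)*(j^3 + 3*j^2 - 16*j - 48) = j*(j - 4)*(j - 3)*(j^2 + 7*j + 12) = j*(j - 4)*(j - 3)*(j + 3)*(j + 4)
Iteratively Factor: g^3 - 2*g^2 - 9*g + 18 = (g - 3)*(g^2 + g - 6) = (g - 3)*(g - 2)*(g + 3)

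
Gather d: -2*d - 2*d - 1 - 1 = -4*d - 2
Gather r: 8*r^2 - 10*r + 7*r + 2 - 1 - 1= 8*r^2 - 3*r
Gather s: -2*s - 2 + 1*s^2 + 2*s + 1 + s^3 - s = s^3 + s^2 - s - 1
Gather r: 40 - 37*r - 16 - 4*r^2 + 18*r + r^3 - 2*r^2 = r^3 - 6*r^2 - 19*r + 24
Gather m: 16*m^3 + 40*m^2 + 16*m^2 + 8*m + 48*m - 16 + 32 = 16*m^3 + 56*m^2 + 56*m + 16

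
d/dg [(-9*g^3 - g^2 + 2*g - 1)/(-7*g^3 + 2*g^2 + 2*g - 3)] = (-25*g^4 - 8*g^3 + 54*g^2 + 10*g - 4)/(49*g^6 - 28*g^5 - 24*g^4 + 50*g^3 - 8*g^2 - 12*g + 9)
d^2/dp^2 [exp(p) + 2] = exp(p)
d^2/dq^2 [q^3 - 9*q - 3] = 6*q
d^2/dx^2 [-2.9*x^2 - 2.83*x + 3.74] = -5.80000000000000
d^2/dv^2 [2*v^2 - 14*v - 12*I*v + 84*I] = 4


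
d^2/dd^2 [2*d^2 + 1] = 4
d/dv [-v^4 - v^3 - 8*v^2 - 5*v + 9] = -4*v^3 - 3*v^2 - 16*v - 5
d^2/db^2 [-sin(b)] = sin(b)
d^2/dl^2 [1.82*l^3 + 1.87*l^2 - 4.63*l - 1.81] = 10.92*l + 3.74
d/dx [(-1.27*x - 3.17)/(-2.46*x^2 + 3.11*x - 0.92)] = (-3.1242*x^2 - 15.5964*x + 11.0271)/(6.0516*x^4 - 15.3012*x^3 + 14.1985*x^2 - 5.7224*x + 0.8464)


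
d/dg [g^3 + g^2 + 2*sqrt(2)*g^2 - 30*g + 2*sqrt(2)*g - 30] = 3*g^2 + 2*g + 4*sqrt(2)*g - 30 + 2*sqrt(2)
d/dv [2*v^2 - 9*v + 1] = 4*v - 9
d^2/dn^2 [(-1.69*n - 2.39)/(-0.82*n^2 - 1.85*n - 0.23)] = ((1.64*n + 1.85)*(1.69*n + 2.39)*(3.28*n + 3.7) - (8.3148*n + 10.1726)*(0.82*n^2 + 1.85*n + 0.23))/(0.82*n^2 + 1.85*n + 0.23)^3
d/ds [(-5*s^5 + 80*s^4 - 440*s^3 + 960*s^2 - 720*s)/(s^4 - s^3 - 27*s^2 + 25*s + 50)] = 5*(-s^6 - 2*s^5 + 149*s^4 - 744*s^3 + 378*s^2 + 3000*s - 1800)/(s^6 + 2*s^5 - 49*s^4 - 100*s^3 + 575*s^2 + 1250*s + 625)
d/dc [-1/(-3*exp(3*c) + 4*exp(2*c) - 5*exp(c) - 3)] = (-9*exp(2*c) + 8*exp(c) - 5)*exp(c)/(3*exp(3*c) - 4*exp(2*c) + 5*exp(c) + 3)^2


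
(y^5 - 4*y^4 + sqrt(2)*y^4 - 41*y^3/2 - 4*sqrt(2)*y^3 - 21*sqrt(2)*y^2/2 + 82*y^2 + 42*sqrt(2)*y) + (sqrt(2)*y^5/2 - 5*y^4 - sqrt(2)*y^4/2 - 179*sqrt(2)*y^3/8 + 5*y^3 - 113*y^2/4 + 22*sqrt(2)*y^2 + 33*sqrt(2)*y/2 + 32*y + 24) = sqrt(2)*y^5/2 + y^5 - 9*y^4 + sqrt(2)*y^4/2 - 211*sqrt(2)*y^3/8 - 31*y^3/2 + 23*sqrt(2)*y^2/2 + 215*y^2/4 + 32*y + 117*sqrt(2)*y/2 + 24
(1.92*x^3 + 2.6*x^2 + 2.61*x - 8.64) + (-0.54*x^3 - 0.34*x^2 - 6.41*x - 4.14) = 1.38*x^3 + 2.26*x^2 - 3.8*x - 12.78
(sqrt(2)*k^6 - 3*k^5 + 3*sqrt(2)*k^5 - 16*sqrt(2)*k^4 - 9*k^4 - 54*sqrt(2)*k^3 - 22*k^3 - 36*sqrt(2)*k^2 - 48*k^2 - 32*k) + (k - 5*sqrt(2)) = sqrt(2)*k^6 - 3*k^5 + 3*sqrt(2)*k^5 - 16*sqrt(2)*k^4 - 9*k^4 - 54*sqrt(2)*k^3 - 22*k^3 - 36*sqrt(2)*k^2 - 48*k^2 - 31*k - 5*sqrt(2)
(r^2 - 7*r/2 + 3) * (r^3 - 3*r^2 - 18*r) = r^5 - 13*r^4/2 - 9*r^3/2 + 54*r^2 - 54*r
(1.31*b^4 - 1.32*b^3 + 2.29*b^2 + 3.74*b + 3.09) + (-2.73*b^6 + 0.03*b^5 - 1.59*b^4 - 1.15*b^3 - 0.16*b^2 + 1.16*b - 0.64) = -2.73*b^6 + 0.03*b^5 - 0.28*b^4 - 2.47*b^3 + 2.13*b^2 + 4.9*b + 2.45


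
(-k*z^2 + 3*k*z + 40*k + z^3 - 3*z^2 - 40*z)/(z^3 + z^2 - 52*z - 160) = (-k + z)/(z + 4)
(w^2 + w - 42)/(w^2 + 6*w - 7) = (w - 6)/(w - 1)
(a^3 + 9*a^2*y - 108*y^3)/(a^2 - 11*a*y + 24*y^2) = (-a^2 - 12*a*y - 36*y^2)/(-a + 8*y)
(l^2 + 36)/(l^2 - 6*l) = (l^2 + 36)/(l*(l - 6))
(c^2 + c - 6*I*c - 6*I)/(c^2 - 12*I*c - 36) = (c + 1)/(c - 6*I)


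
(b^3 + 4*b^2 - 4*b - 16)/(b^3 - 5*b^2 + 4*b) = (b^3 + 4*b^2 - 4*b - 16)/(b*(b^2 - 5*b + 4))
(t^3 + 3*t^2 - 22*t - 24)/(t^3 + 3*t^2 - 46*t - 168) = (t^2 - 3*t - 4)/(t^2 - 3*t - 28)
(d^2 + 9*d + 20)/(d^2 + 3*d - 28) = (d^2 + 9*d + 20)/(d^2 + 3*d - 28)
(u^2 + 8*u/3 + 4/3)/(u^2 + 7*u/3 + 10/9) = 3*(u + 2)/(3*u + 5)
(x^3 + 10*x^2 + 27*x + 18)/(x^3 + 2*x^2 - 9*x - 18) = (x^2 + 7*x + 6)/(x^2 - x - 6)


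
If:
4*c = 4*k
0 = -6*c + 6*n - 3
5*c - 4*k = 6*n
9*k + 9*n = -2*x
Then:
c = -3/5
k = -3/5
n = -1/10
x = 63/20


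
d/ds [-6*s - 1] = -6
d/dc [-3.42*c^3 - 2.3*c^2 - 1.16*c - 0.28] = -10.26*c^2 - 4.6*c - 1.16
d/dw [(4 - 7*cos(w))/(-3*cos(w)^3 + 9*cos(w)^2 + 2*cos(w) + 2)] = 16*(42*cos(w)^3 - 99*cos(w)^2 + 72*cos(w) + 22)*sin(w)/(36*sin(w)^2 + cos(w) + 3*cos(3*w) - 44)^2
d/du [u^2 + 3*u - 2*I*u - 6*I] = 2*u + 3 - 2*I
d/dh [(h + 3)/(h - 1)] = -4/(h - 1)^2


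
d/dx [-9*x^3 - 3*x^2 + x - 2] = -27*x^2 - 6*x + 1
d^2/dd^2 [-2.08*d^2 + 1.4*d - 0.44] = -4.16000000000000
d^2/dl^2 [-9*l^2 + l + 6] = -18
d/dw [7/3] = 0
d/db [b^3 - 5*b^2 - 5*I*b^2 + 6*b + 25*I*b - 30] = 3*b^2 - 10*b - 10*I*b + 6 + 25*I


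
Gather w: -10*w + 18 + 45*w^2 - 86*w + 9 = 45*w^2 - 96*w + 27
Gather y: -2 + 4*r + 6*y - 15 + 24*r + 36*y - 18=28*r + 42*y - 35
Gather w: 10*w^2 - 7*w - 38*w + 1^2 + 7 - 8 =10*w^2 - 45*w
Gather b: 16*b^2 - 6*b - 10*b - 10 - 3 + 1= 16*b^2 - 16*b - 12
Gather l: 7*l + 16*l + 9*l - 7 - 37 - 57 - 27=32*l - 128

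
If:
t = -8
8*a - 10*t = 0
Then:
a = -10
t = -8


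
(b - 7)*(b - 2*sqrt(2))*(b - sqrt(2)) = b^3 - 7*b^2 - 3*sqrt(2)*b^2 + 4*b + 21*sqrt(2)*b - 28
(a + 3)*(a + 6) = a^2 + 9*a + 18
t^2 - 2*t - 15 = (t - 5)*(t + 3)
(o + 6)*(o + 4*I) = o^2 + 6*o + 4*I*o + 24*I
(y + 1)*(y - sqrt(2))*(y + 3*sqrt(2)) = y^3 + y^2 + 2*sqrt(2)*y^2 - 6*y + 2*sqrt(2)*y - 6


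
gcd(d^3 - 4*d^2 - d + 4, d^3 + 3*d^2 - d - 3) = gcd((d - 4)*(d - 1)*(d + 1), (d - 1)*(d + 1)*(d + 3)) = d^2 - 1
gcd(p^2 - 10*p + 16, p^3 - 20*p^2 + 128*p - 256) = p - 8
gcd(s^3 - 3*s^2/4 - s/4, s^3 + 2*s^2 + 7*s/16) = s^2 + s/4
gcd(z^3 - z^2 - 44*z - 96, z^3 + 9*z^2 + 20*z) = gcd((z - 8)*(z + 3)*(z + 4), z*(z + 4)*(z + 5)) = z + 4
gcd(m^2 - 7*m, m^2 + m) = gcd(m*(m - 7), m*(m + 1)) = m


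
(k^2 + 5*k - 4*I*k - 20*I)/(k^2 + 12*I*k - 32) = (k^2 + k*(5 - 4*I) - 20*I)/(k^2 + 12*I*k - 32)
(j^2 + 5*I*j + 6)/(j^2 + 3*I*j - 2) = (j^2 + 5*I*j + 6)/(j^2 + 3*I*j - 2)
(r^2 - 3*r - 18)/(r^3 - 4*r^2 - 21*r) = (r - 6)/(r*(r - 7))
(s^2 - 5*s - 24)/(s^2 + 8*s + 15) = (s - 8)/(s + 5)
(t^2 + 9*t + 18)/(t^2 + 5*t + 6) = (t + 6)/(t + 2)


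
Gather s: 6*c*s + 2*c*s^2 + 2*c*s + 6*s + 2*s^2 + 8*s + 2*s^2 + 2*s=s^2*(2*c + 4) + s*(8*c + 16)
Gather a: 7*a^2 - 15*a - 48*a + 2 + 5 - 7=7*a^2 - 63*a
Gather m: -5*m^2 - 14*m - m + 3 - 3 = -5*m^2 - 15*m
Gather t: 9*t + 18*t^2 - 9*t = 18*t^2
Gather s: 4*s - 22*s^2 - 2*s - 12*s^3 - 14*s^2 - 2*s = -12*s^3 - 36*s^2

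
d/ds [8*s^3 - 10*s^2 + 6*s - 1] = 24*s^2 - 20*s + 6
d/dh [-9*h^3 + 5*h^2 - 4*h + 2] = -27*h^2 + 10*h - 4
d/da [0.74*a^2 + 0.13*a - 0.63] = 1.48*a + 0.13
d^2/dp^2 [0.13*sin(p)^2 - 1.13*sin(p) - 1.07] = 1.13*sin(p) + 0.26*cos(2*p)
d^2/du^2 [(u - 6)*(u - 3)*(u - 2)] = 6*u - 22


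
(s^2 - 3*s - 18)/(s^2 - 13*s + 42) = (s + 3)/(s - 7)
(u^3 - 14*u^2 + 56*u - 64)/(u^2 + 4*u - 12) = (u^2 - 12*u + 32)/(u + 6)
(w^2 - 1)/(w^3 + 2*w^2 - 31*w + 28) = (w + 1)/(w^2 + 3*w - 28)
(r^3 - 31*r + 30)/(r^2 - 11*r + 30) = (r^2 + 5*r - 6)/(r - 6)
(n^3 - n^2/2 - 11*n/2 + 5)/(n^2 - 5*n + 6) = (2*n^2 + 3*n - 5)/(2*(n - 3))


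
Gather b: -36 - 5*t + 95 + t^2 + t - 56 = t^2 - 4*t + 3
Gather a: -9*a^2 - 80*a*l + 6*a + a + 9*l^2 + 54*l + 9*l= -9*a^2 + a*(7 - 80*l) + 9*l^2 + 63*l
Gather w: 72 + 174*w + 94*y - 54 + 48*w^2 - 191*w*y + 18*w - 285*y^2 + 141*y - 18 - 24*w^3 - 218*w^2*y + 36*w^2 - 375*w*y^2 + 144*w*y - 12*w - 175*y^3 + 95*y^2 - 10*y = -24*w^3 + w^2*(84 - 218*y) + w*(-375*y^2 - 47*y + 180) - 175*y^3 - 190*y^2 + 225*y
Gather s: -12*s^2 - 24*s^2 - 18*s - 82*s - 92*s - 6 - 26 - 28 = -36*s^2 - 192*s - 60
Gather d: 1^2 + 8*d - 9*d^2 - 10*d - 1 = -9*d^2 - 2*d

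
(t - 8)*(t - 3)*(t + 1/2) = t^3 - 21*t^2/2 + 37*t/2 + 12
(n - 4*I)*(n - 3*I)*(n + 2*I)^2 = n^4 - 3*I*n^3 + 12*n^2 - 20*I*n + 48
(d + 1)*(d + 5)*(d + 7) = d^3 + 13*d^2 + 47*d + 35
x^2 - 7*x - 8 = (x - 8)*(x + 1)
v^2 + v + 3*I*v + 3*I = (v + 1)*(v + 3*I)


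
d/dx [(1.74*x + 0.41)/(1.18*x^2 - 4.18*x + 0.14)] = (-2.0532*x^2 - 0.9676*x + 1.9574)/(1.3924*x^4 - 9.8648*x^3 + 17.8028*x^2 - 1.1704*x + 0.0196)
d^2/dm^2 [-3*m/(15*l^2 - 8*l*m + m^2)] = 6*(-4*m*(4*l - m)^2 + (-8*l + 3*m)*(15*l^2 - 8*l*m + m^2))/(15*l^2 - 8*l*m + m^2)^3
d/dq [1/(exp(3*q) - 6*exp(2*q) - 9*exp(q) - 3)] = 3*(-exp(2*q) + 4*exp(q) + 3)*exp(q)/(-exp(3*q) + 6*exp(2*q) + 9*exp(q) + 3)^2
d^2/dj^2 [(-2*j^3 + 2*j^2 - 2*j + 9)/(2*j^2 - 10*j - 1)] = 4*(-86*j^3 + 30*j^2 - 279*j + 470)/(8*j^6 - 120*j^5 + 588*j^4 - 880*j^3 - 294*j^2 - 30*j - 1)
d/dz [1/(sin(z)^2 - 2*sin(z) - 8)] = 2*(1 - sin(z))*cos(z)/((sin(z) - 4)^2*(sin(z) + 2)^2)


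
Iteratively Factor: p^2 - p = (p)*(p - 1)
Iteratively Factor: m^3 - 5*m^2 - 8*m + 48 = (m - 4)*(m^2 - m - 12) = (m - 4)^2*(m + 3)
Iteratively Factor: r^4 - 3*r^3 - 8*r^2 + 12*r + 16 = (r - 2)*(r^3 - r^2 - 10*r - 8) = (r - 2)*(r + 2)*(r^2 - 3*r - 4) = (r - 4)*(r - 2)*(r + 2)*(r + 1)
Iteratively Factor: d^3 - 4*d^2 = (d)*(d^2 - 4*d) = d^2*(d - 4)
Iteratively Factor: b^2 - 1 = (b + 1)*(b - 1)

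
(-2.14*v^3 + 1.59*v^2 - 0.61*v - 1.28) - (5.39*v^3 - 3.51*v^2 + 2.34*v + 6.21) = -7.53*v^3 + 5.1*v^2 - 2.95*v - 7.49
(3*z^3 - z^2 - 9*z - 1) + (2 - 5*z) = 3*z^3 - z^2 - 14*z + 1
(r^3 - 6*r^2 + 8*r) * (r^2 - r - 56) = r^5 - 7*r^4 - 42*r^3 + 328*r^2 - 448*r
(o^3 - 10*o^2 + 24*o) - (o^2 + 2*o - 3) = o^3 - 11*o^2 + 22*o + 3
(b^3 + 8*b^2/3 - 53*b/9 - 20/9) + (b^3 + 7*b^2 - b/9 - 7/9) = 2*b^3 + 29*b^2/3 - 6*b - 3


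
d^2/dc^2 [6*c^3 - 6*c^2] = 36*c - 12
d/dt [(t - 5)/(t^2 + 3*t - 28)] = (t^2 + 3*t - (t - 5)*(2*t + 3) - 28)/(t^2 + 3*t - 28)^2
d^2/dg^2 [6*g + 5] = 0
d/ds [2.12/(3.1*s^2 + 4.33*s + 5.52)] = (-13.144*s - 9.1796)/(3.1*s^2 + 4.33*s + 5.52)^2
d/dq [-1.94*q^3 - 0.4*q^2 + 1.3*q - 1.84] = -5.82*q^2 - 0.8*q + 1.3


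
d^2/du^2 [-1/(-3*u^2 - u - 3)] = 2*(-9*u^2 - 3*u + (6*u + 1)^2 - 9)/(3*u^2 + u + 3)^3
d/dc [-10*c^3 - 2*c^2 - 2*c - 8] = -30*c^2 - 4*c - 2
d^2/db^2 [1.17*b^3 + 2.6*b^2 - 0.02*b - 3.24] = 7.02*b + 5.2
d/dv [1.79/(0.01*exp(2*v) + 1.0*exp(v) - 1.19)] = (-0.0358*exp(v) - 1.79)*exp(v)/(0.01*exp(2*v) + 1.0*exp(v) - 1.19)^2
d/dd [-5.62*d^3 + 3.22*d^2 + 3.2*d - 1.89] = -16.86*d^2 + 6.44*d + 3.2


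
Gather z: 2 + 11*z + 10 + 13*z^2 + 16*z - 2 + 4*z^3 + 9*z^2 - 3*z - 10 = 4*z^3 + 22*z^2 + 24*z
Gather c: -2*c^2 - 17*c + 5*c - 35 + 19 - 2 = -2*c^2 - 12*c - 18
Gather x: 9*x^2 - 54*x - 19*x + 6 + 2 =9*x^2 - 73*x + 8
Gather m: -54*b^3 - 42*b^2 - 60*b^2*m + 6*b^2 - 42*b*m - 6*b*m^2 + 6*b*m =-54*b^3 - 36*b^2 - 6*b*m^2 + m*(-60*b^2 - 36*b)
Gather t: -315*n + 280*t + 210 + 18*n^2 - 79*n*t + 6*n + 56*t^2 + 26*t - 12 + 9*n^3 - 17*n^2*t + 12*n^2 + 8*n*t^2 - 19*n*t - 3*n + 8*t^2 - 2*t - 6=9*n^3 + 30*n^2 - 312*n + t^2*(8*n + 64) + t*(-17*n^2 - 98*n + 304) + 192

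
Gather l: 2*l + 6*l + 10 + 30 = 8*l + 40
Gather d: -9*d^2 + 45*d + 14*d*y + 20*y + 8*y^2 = -9*d^2 + d*(14*y + 45) + 8*y^2 + 20*y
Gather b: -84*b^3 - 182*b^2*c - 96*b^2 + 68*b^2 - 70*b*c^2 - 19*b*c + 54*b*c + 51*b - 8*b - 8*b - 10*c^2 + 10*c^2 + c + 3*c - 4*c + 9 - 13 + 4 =-84*b^3 + b^2*(-182*c - 28) + b*(-70*c^2 + 35*c + 35)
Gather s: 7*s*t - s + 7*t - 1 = s*(7*t - 1) + 7*t - 1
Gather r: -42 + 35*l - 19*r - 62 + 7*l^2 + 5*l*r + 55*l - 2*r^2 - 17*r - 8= 7*l^2 + 90*l - 2*r^2 + r*(5*l - 36) - 112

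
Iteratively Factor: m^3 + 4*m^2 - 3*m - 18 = (m - 2)*(m^2 + 6*m + 9) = (m - 2)*(m + 3)*(m + 3)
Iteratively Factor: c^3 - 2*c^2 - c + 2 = (c - 2)*(c^2 - 1) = (c - 2)*(c - 1)*(c + 1)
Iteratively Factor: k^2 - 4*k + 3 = (k - 3)*(k - 1)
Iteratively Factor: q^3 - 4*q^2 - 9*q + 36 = (q - 3)*(q^2 - q - 12) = (q - 3)*(q + 3)*(q - 4)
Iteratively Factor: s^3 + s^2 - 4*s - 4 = (s - 2)*(s^2 + 3*s + 2) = (s - 2)*(s + 1)*(s + 2)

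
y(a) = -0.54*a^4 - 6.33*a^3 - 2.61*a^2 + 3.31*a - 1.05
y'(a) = -2.16*a^3 - 18.99*a^2 - 5.22*a + 3.31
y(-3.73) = 174.26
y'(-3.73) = -129.33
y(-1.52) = 7.24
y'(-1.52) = -25.04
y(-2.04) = 25.72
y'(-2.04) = -46.73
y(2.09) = -73.62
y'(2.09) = -110.27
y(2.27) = -95.37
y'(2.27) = -131.66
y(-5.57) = 473.64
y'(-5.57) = -183.51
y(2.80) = -184.39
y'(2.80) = -207.60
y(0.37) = -0.51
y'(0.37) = -1.33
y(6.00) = -2142.27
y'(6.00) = -1178.21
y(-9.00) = 829.38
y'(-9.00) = 86.74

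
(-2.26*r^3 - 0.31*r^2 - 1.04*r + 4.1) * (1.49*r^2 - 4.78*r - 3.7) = -3.3674*r^5 + 10.3409*r^4 + 8.2942*r^3 + 12.2272*r^2 - 15.75*r - 15.17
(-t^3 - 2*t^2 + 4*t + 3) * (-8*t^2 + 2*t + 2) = 8*t^5 + 14*t^4 - 38*t^3 - 20*t^2 + 14*t + 6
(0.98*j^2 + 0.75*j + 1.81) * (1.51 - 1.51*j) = -1.4798*j^3 + 0.3473*j^2 - 1.6006*j + 2.7331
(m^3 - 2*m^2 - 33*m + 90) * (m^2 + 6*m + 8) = m^5 + 4*m^4 - 37*m^3 - 124*m^2 + 276*m + 720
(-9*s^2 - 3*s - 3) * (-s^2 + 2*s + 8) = 9*s^4 - 15*s^3 - 75*s^2 - 30*s - 24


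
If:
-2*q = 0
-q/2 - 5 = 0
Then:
No Solution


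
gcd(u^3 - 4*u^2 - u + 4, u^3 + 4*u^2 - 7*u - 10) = u + 1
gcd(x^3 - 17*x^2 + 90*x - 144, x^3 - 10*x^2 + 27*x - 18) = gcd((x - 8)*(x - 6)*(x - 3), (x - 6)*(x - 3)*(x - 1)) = x^2 - 9*x + 18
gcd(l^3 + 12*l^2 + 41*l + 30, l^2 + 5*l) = l + 5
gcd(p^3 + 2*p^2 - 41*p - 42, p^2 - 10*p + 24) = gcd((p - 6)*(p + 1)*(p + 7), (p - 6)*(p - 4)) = p - 6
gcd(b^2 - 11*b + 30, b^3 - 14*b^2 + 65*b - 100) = b - 5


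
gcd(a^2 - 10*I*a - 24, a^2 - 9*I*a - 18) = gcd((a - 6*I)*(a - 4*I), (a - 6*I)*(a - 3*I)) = a - 6*I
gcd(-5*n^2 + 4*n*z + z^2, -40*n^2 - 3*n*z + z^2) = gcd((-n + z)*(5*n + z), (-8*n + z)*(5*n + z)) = 5*n + z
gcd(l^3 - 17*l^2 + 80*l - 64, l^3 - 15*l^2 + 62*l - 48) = l^2 - 9*l + 8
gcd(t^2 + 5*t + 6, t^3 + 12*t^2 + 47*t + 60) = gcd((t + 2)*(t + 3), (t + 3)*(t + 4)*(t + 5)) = t + 3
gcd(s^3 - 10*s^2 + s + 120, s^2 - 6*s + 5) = s - 5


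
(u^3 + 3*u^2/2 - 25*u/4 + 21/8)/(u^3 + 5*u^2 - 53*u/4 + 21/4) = (u + 7/2)/(u + 7)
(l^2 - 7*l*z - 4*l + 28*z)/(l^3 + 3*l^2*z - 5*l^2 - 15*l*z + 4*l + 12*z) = (l - 7*z)/(l^2 + 3*l*z - l - 3*z)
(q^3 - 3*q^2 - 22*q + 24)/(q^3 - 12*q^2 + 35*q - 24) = (q^2 - 2*q - 24)/(q^2 - 11*q + 24)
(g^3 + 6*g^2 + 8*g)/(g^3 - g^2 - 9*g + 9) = g*(g^2 + 6*g + 8)/(g^3 - g^2 - 9*g + 9)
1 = 1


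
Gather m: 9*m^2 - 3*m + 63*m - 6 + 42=9*m^2 + 60*m + 36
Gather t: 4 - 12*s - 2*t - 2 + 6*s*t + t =-12*s + t*(6*s - 1) + 2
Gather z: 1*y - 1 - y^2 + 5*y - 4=-y^2 + 6*y - 5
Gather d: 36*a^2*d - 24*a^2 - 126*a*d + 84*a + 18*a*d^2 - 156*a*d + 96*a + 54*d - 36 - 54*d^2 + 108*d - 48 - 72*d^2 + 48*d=-24*a^2 + 180*a + d^2*(18*a - 126) + d*(36*a^2 - 282*a + 210) - 84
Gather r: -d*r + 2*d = -d*r + 2*d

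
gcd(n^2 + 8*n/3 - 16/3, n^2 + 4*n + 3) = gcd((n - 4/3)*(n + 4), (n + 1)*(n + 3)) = 1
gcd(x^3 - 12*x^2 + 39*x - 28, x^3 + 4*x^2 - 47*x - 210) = x - 7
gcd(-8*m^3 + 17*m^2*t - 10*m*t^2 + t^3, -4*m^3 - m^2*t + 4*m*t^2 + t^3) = -m + t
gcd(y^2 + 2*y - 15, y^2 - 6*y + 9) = y - 3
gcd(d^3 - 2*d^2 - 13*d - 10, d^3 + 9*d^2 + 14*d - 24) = 1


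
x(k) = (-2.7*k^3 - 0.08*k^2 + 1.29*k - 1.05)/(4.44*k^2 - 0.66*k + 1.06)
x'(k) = (0.66 - 8.88*k)*(-2.7*k^3 - 0.08*k^2 + 1.29*k - 1.05)/(4.44*k^2 - 0.66*k + 1.06)^2 + (-8.1*k^2 - 0.16*k + 1.29)/(4.44*k^2 - 0.66*k + 1.06)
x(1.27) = -0.69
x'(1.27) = -0.63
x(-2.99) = 1.56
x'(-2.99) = -0.66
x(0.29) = -0.60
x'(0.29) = 1.38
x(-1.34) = 0.36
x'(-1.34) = -0.86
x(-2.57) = 1.28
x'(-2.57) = -0.68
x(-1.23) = 0.26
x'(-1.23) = -0.90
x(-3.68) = 2.01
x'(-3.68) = -0.64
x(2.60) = -1.56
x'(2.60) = -0.65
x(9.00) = -5.54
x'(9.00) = -0.61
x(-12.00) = 7.15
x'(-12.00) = -0.61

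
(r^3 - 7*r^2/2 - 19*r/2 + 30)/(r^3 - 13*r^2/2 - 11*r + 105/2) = (r - 4)/(r - 7)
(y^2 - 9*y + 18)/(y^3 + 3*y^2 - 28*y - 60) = (y^2 - 9*y + 18)/(y^3 + 3*y^2 - 28*y - 60)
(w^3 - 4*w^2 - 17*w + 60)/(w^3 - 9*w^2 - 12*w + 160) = (w - 3)/(w - 8)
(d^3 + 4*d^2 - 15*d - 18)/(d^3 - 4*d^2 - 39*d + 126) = (d + 1)/(d - 7)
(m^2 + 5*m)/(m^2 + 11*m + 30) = m/(m + 6)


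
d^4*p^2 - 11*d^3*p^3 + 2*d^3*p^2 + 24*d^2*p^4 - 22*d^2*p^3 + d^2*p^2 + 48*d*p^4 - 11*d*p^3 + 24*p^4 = (d - 8*p)*(d - 3*p)*(d*p + p)^2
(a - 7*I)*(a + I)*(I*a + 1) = I*a^3 + 7*a^2 + I*a + 7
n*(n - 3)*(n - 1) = n^3 - 4*n^2 + 3*n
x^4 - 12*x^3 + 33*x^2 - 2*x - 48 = (x - 8)*(x - 3)*(x - 2)*(x + 1)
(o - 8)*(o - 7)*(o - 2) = o^3 - 17*o^2 + 86*o - 112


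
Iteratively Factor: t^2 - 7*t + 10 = (t - 5)*(t - 2)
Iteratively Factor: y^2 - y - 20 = (y - 5)*(y + 4)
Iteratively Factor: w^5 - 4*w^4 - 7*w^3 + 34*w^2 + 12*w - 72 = (w + 2)*(w^4 - 6*w^3 + 5*w^2 + 24*w - 36) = (w - 2)*(w + 2)*(w^3 - 4*w^2 - 3*w + 18) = (w - 2)*(w + 2)^2*(w^2 - 6*w + 9) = (w - 3)*(w - 2)*(w + 2)^2*(w - 3)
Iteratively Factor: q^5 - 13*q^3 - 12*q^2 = (q + 3)*(q^4 - 3*q^3 - 4*q^2) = q*(q + 3)*(q^3 - 3*q^2 - 4*q) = q*(q + 1)*(q + 3)*(q^2 - 4*q) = q*(q - 4)*(q + 1)*(q + 3)*(q)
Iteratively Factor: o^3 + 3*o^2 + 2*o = (o)*(o^2 + 3*o + 2) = o*(o + 1)*(o + 2)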